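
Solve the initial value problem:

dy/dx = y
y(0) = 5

General solution: y = Ce^x
Applying IC y(0) = 5:
Particular solution: y = 5e^x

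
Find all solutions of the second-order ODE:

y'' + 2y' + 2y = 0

Characteristic equation: r² + 2r + 2 = 0
Roots: r = -1 ± i (complex conjugates)
General solution: y = e^(-x)(C₁cos(x) + C₂sin(x))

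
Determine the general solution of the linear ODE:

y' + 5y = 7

Using integrating factor method:

General solution: y = 7/5 + Ce^(-5x)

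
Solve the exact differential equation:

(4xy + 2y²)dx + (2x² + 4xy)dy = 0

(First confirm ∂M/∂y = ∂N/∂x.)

Verify exactness: ∂M/∂y = ∂N/∂x ✓
Find F(x,y) such that ∂F/∂x = M, ∂F/∂y = N
Solution: 2x²y + 2xy² = C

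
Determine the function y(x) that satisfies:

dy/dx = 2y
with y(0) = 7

General solution: y = Ce^(2x)
Applying IC y(0) = 7:
Particular solution: y = 7e^(2x)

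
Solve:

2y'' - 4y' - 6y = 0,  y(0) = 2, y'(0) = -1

General solution: y = C₁e^(3x) + C₂e^(-x)
Applying ICs: C₁ = 1/4, C₂ = 7/4
Particular solution: y = (1/4)e^(3x) + (7/4)e^(-x)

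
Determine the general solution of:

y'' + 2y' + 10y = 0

Characteristic equation: r² + 2r + 10 = 0
Roots: r = -1 ± 3i (complex conjugates)
General solution: y = e^(-x)(C₁cos(3x) + C₂sin(3x))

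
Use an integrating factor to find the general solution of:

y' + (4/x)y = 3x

Using integrating factor method:

General solution: y = (1/2)x^2 + Cx^(-4)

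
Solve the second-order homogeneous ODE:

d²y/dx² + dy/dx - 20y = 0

Characteristic equation: r² + r - 20 = 0
Roots: r = 4, -5 (distinct real)
General solution: y = C₁e^(4x) + C₂e^(-5x)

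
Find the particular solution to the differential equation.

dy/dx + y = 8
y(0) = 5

General solution: y = 8 + Ce^(-x)
Applying y(0) = 5: C = 5 - 8 = -3
Particular solution: y = 8 - 3e^(-x)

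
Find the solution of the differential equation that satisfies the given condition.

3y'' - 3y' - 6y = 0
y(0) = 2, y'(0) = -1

General solution: y = C₁e^(2x) + C₂e^(-x)
Applying ICs: C₁ = 1/3, C₂ = 5/3
Particular solution: y = (1/3)e^(2x) + (5/3)e^(-x)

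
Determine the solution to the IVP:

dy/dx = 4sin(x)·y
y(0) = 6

General solution: y = Ce^(-4cos(x))
Applying IC y(0) = 6:
Particular solution: y = 6e^(4(1-cos(x)))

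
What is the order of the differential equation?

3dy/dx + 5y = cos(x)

The order is 1 (highest derivative is of order 1).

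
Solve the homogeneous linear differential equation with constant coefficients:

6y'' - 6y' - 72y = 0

Characteristic equation: 6r² - 6r - 72 = 0
Divide by 6: r² - r - 12 = 0
Roots: r = 4, -3 (distinct real)
General solution: y = C₁e^(4x) + C₂e^(-3x)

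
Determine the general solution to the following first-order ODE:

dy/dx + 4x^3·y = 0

Using integrating factor method:

General solution: y = Ce^(-x^4)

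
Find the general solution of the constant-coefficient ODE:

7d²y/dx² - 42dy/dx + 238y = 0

Characteristic equation: 7r² - 42r + 238 = 0
Divide by 7: r² - 6r + 34 = 0
Roots: r = 3 ± 5i (complex conjugates)
General solution: y = e^(3x)(C₁cos(5x) + C₂sin(5x))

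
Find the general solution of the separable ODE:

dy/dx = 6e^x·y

Separating variables and integrating:
ln|y| = 6e^x + C

General solution: y = Ce^(6e^x)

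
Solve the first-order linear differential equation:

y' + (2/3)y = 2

Using integrating factor method:

General solution: y = 3 + Ce^(-2x/3)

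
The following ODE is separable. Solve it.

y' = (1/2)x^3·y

Separating variables and integrating:
ln|y| = x^4/8 + C

General solution: y = Ce^(x^4/8)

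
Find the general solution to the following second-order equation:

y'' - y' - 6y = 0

Characteristic equation: r² - r - 6 = 0
Roots: r = 3, -2 (distinct real)
General solution: y = C₁e^(3x) + C₂e^(-2x)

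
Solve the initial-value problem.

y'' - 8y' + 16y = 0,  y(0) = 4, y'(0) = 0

General solution: y = (C₁ + C₂x)e^(4x)
Repeated root r = 4
Applying ICs: C₁ = 4, C₂ = -16
Particular solution: y = (4 - 16x)e^(4x)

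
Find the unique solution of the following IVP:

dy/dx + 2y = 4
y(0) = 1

General solution: y = 2 + Ce^(-2x)
Applying y(0) = 1: C = 1 - 2 = -1
Particular solution: y = 2 - e^(-2x)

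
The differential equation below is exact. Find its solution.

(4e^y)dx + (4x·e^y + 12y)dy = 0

Verify exactness: ∂M/∂y = ∂N/∂x ✓
Find F(x,y) such that ∂F/∂x = M, ∂F/∂y = N
Solution: 4x·e^y + 6y² = C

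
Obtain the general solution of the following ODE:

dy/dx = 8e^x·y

Separating variables and integrating:
ln|y| = 8e^x + C

General solution: y = Ce^(8e^x)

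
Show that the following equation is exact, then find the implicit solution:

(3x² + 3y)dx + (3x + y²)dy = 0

Verify exactness: ∂M/∂y = ∂N/∂x ✓
Find F(x,y) such that ∂F/∂x = M, ∂F/∂y = N
Solution: x³ + 3xy + y³/3 = C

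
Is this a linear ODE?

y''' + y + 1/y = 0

No. Nonlinear (1/y term)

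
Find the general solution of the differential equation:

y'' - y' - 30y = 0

Characteristic equation: r² - r - 30 = 0
Roots: r = 6, -5 (distinct real)
General solution: y = C₁e^(6x) + C₂e^(-5x)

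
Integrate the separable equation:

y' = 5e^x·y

Separating variables and integrating:
ln|y| = 5e^x + C

General solution: y = Ce^(5e^x)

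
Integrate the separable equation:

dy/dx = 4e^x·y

Separating variables and integrating:
ln|y| = 4e^x + C

General solution: y = Ce^(4e^x)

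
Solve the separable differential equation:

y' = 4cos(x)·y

Separating variables and integrating:
ln|y| = 4sin(x) + C

General solution: y = Ce^(4sin(x))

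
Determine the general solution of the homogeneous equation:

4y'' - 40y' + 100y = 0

Characteristic equation: 4r² - 40r + 100 = 0
Divide by 4: r² - 10r + 25 = 0
Factored: (r - 5)² = 0
Repeated root: r = 5
General solution: y = (C₁ + C₂x)e^(5x)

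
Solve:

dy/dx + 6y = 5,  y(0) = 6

General solution: y = 5/6 + Ce^(-6x)
Applying y(0) = 6: C = 6 - 5/6 = 31/6
Particular solution: y = 5/6 + (31/6)e^(-6x)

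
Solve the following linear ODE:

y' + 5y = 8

Using integrating factor method:

General solution: y = 8/5 + Ce^(-5x)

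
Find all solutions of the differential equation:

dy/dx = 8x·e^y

Separating variables and integrating:
-e^(-y) = 4x² + C

General solution: y = -ln(C - 4x²)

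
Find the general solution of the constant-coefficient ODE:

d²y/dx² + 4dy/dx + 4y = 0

Characteristic equation: r² + 4r + 4 = 0
Factored: (r + 2)² = 0
Repeated root: r = -2
General solution: y = (C₁ + C₂x)e^(-2x)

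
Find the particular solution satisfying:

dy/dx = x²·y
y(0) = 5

General solution: y = Ce^(x³/3)
Applying IC y(0) = 5:
Particular solution: y = 5e^(x³/3)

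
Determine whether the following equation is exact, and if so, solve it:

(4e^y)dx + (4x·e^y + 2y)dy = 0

Verify exactness: ∂M/∂y = ∂N/∂x ✓
Find F(x,y) such that ∂F/∂x = M, ∂F/∂y = N
Solution: 4x·e^y + y² = C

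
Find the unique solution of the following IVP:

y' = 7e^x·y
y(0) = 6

General solution: y = Ce^(7e^x)
Applying IC y(0) = 6:
Particular solution: y = 6e^(7(e^x - 1))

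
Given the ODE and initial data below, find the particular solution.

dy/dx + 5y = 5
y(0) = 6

General solution: y = 1 + Ce^(-5x)
Applying y(0) = 6: C = 6 - 1 = 5
Particular solution: y = 1 + 5e^(-5x)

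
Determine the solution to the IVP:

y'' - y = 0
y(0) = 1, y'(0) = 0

General solution: y = C₁e^x + C₂e^(-x)
Applying ICs: C₁ = 1/2, C₂ = 1/2
Particular solution: y = (1/2)e^x + (1/2)e^(-x)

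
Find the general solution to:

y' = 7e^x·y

Separating variables and integrating:
ln|y| = 7e^x + C

General solution: y = Ce^(7e^x)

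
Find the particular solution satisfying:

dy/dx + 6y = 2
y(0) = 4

General solution: y = 1/3 + Ce^(-6x)
Applying y(0) = 4: C = 4 - 1/3 = 11/3
Particular solution: y = 1/3 + (11/3)e^(-6x)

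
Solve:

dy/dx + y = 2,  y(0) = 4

General solution: y = 2 + Ce^(-x)
Applying y(0) = 4: C = 4 - 2 = 2
Particular solution: y = 2 + 2e^(-x)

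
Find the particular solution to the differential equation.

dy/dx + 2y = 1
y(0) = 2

General solution: y = 1/2 + Ce^(-2x)
Applying y(0) = 2: C = 2 - 1/2 = 3/2
Particular solution: y = 1/2 + (3/2)e^(-2x)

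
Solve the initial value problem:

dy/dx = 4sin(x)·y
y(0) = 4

General solution: y = Ce^(-4cos(x))
Applying IC y(0) = 4:
Particular solution: y = 4e^(4(1-cos(x)))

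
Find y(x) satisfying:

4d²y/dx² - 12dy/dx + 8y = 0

Characteristic equation: 4r² - 12r + 8 = 0
Divide by 4: r² - 3r + 2 = 0
Roots: r = 2, 1 (distinct real)
General solution: y = C₁e^(2x) + C₂e^x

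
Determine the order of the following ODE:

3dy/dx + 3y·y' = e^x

The order is 1 (highest derivative is of order 1).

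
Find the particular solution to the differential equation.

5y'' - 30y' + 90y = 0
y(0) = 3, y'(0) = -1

General solution: y = e^(3x)(C₁cos(3x) + C₂sin(3x))
Complex roots r = 3 ± 3i
Applying ICs: C₁ = 3, C₂ = -10/3
Particular solution: y = e^(3x)(3cos(3x) - (10/3)sin(3x))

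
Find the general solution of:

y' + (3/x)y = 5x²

Using integrating factor method:

General solution: y = (5/6)x^3 + Cx^(-3)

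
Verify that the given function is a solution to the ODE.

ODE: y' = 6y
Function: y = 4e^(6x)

Verification:
y = 4e^(6x)
y' = 24e^(6x)
6y = 24e^(6x)
y' = 6y ✓

Yes, it is a solution.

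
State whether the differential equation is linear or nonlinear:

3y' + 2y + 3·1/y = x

Nonlinear (1/y term)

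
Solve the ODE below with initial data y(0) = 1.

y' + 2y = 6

General solution: y = 3 + Ce^(-2x)
Applying y(0) = 1: C = 1 - 3 = -2
Particular solution: y = 3 - 2e^(-2x)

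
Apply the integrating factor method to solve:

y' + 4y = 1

Using integrating factor method:

General solution: y = 1/4 + Ce^(-4x)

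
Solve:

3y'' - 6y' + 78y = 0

Characteristic equation: 3r² - 6r + 78 = 0
Divide by 3: r² - 2r + 26 = 0
Roots: r = 1 ± 5i (complex conjugates)
General solution: y = e^x(C₁cos(5x) + C₂sin(5x))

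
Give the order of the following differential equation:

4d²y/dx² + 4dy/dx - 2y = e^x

The order is 2 (highest derivative is of order 2).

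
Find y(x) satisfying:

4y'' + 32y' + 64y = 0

Characteristic equation: 4r² + 32r + 64 = 0
Divide by 4: r² + 8r + 16 = 0
Factored: (r + 4)² = 0
Repeated root: r = -4
General solution: y = (C₁ + C₂x)e^(-4x)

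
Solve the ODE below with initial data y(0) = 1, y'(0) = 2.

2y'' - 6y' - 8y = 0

General solution: y = C₁e^(4x) + C₂e^(-x)
Applying ICs: C₁ = 3/5, C₂ = 2/5
Particular solution: y = (3/5)e^(4x) + (2/5)e^(-x)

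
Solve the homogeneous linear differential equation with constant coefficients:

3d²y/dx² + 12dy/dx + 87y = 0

Characteristic equation: 3r² + 12r + 87 = 0
Divide by 3: r² + 4r + 29 = 0
Roots: r = -2 ± 5i (complex conjugates)
General solution: y = e^(-2x)(C₁cos(5x) + C₂sin(5x))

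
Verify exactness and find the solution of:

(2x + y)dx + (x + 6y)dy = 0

Verify exactness: ∂M/∂y = ∂N/∂x ✓
Find F(x,y) such that ∂F/∂x = M, ∂F/∂y = N
Solution: x² + xy + 3y² = C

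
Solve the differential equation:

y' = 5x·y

Separating variables and integrating:
ln|y| = 5x^2/2 + C

General solution: y = Ce^(5x^2/2)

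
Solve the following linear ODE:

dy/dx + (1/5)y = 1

Using integrating factor method:

General solution: y = 5 + Ce^(-x/5)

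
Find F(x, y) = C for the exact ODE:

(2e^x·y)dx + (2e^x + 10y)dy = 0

Verify exactness: ∂M/∂y = ∂N/∂x ✓
Find F(x,y) such that ∂F/∂x = M, ∂F/∂y = N
Solution: 2e^x·y + 5y² = C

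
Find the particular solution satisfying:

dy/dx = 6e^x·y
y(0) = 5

General solution: y = Ce^(6e^x)
Applying IC y(0) = 5:
Particular solution: y = 5e^(6(e^x - 1))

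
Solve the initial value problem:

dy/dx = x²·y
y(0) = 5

General solution: y = Ce^(x³/3)
Applying IC y(0) = 5:
Particular solution: y = 5e^(x³/3)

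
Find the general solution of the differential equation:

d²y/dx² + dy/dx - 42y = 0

Characteristic equation: r² + r - 42 = 0
Roots: r = 6, -7 (distinct real)
General solution: y = C₁e^(6x) + C₂e^(-7x)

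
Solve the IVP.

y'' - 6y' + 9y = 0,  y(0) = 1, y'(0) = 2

General solution: y = (C₁ + C₂x)e^(3x)
Repeated root r = 3
Applying ICs: C₁ = 1, C₂ = -1
Particular solution: y = (1 - x)e^(3x)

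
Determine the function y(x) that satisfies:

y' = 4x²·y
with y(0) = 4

General solution: y = Ce^(4x³/3)
Applying IC y(0) = 4:
Particular solution: y = 4e^(4x³/3)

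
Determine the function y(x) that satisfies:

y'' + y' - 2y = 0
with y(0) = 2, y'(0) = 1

General solution: y = C₁e^x + C₂e^(-2x)
Applying ICs: C₁ = 5/3, C₂ = 1/3
Particular solution: y = (5/3)e^x + (1/3)e^(-2x)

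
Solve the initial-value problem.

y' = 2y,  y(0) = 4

General solution: y = Ce^(2x)
Applying IC y(0) = 4:
Particular solution: y = 4e^(2x)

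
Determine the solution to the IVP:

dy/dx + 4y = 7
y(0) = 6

General solution: y = 7/4 + Ce^(-4x)
Applying y(0) = 6: C = 6 - 7/4 = 17/4
Particular solution: y = 7/4 + (17/4)e^(-4x)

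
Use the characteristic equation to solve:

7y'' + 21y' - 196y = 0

Characteristic equation: 7r² + 21r - 196 = 0
Divide by 7: r² + 3r - 28 = 0
Roots: r = 4, -7 (distinct real)
General solution: y = C₁e^(4x) + C₂e^(-7x)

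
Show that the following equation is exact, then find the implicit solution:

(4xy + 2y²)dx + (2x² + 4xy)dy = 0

Verify exactness: ∂M/∂y = ∂N/∂x ✓
Find F(x,y) such that ∂F/∂x = M, ∂F/∂y = N
Solution: 2x²y + 2xy² = C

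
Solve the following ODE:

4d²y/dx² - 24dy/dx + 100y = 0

Characteristic equation: 4r² - 24r + 100 = 0
Divide by 4: r² - 6r + 25 = 0
Roots: r = 3 ± 4i (complex conjugates)
General solution: y = e^(3x)(C₁cos(4x) + C₂sin(4x))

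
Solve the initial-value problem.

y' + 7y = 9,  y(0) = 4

General solution: y = 9/7 + Ce^(-7x)
Applying y(0) = 4: C = 4 - 9/7 = 19/7
Particular solution: y = 9/7 + (19/7)e^(-7x)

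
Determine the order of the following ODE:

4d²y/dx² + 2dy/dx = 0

The order is 2 (highest derivative is of order 2).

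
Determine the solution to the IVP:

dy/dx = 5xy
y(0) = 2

General solution: y = Ce^(5x²/2)
Applying IC y(0) = 2:
Particular solution: y = 2e^(5x²/2)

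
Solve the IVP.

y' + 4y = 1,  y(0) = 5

General solution: y = 1/4 + Ce^(-4x)
Applying y(0) = 5: C = 5 - 1/4 = 19/4
Particular solution: y = 1/4 + (19/4)e^(-4x)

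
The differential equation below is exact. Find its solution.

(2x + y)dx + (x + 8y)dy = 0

Verify exactness: ∂M/∂y = ∂N/∂x ✓
Find F(x,y) such that ∂F/∂x = M, ∂F/∂y = N
Solution: x² + xy + 4y² = C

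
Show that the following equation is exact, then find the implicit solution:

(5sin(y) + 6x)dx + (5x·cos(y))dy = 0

Verify exactness: ∂M/∂y = ∂N/∂x ✓
Find F(x,y) such that ∂F/∂x = M, ∂F/∂y = N
Solution: 5x·sin(y) + 3x² = C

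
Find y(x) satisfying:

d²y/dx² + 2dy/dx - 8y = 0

Characteristic equation: r² + 2r - 8 = 0
Roots: r = 2, -4 (distinct real)
General solution: y = C₁e^(2x) + C₂e^(-4x)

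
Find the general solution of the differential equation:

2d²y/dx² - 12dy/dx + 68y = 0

Characteristic equation: 2r² - 12r + 68 = 0
Divide by 2: r² - 6r + 34 = 0
Roots: r = 3 ± 5i (complex conjugates)
General solution: y = e^(3x)(C₁cos(5x) + C₂sin(5x))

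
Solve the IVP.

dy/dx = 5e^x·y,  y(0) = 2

General solution: y = Ce^(5e^x)
Applying IC y(0) = 2:
Particular solution: y = 2e^(5(e^x - 1))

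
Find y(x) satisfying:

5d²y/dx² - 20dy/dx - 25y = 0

Characteristic equation: 5r² - 20r - 25 = 0
Divide by 5: r² - 4r - 5 = 0
Roots: r = 5, -1 (distinct real)
General solution: y = C₁e^(5x) + C₂e^(-x)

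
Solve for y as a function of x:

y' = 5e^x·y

Separating variables and integrating:
ln|y| = 5e^x + C

General solution: y = Ce^(5e^x)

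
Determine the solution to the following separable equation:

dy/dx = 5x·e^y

Separating variables and integrating:
-e^(-y) = 5x²/2 + C

General solution: y = -ln(C - 5x²/2)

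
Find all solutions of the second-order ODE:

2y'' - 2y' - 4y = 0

Characteristic equation: 2r² - 2r - 4 = 0
Divide by 2: r² - r - 2 = 0
Roots: r = 2, -1 (distinct real)
General solution: y = C₁e^(2x) + C₂e^(-x)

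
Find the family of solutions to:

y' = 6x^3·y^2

Separating variables and integrating:
-1/y = 3x^4/2 + C

General solution: y^-1 = (-3/2)x^4 + C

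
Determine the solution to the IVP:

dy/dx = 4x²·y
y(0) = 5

General solution: y = Ce^(4x³/3)
Applying IC y(0) = 5:
Particular solution: y = 5e^(4x³/3)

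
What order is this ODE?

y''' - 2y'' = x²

The order is 3 (highest derivative is of order 3).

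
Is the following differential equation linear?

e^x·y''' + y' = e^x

Yes. Linear (y and its derivatives appear to the first power only, no products of y terms)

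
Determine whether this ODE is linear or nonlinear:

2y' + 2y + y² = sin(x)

Nonlinear (y² term)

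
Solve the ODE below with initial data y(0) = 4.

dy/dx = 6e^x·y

General solution: y = Ce^(6e^x)
Applying IC y(0) = 4:
Particular solution: y = 4e^(6(e^x - 1))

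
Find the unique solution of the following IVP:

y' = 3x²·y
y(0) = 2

General solution: y = Ce^(x³)
Applying IC y(0) = 2:
Particular solution: y = 2e^(x³)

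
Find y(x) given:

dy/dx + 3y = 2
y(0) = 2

General solution: y = 2/3 + Ce^(-3x)
Applying y(0) = 2: C = 2 - 2/3 = 4/3
Particular solution: y = 2/3 + (4/3)e^(-3x)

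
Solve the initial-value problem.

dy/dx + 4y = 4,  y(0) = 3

General solution: y = 1 + Ce^(-4x)
Applying y(0) = 3: C = 3 - 1 = 2
Particular solution: y = 1 + 2e^(-4x)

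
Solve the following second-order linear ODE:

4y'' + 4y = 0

Characteristic equation: 4r² + 4 = 0
Divide by 4: r² + 1 = 0
Roots: r = ±i (complex conjugates)
General solution: y = C₁cos(x) + C₂sin(x)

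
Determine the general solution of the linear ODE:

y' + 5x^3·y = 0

Using integrating factor method:

General solution: y = Ce^(-5x^4/4)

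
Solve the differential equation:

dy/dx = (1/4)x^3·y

Separating variables and integrating:
ln|y| = x^4/16 + C

General solution: y = Ce^(x^4/16)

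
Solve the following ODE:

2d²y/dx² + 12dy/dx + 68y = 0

Characteristic equation: 2r² + 12r + 68 = 0
Divide by 2: r² + 6r + 34 = 0
Roots: r = -3 ± 5i (complex conjugates)
General solution: y = e^(-3x)(C₁cos(5x) + C₂sin(5x))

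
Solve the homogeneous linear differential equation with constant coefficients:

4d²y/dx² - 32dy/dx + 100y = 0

Characteristic equation: 4r² - 32r + 100 = 0
Divide by 4: r² - 8r + 25 = 0
Roots: r = 4 ± 3i (complex conjugates)
General solution: y = e^(4x)(C₁cos(3x) + C₂sin(3x))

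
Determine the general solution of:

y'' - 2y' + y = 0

Characteristic equation: r² - 2r + 1 = 0
Factored: (r - 1)² = 0
Repeated root: r = 1
General solution: y = (C₁ + C₂x)e^x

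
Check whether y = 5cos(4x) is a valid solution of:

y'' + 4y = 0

Verification:
y'' = -80cos(4x)
y'' + 4y ≠ 0 (frequency mismatch: got 16 instead of 4)

No, it is not a solution.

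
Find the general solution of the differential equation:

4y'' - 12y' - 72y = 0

Characteristic equation: 4r² - 12r - 72 = 0
Divide by 4: r² - 3r - 18 = 0
Roots: r = 6, -3 (distinct real)
General solution: y = C₁e^(6x) + C₂e^(-3x)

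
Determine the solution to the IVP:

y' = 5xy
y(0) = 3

General solution: y = Ce^(5x²/2)
Applying IC y(0) = 3:
Particular solution: y = 3e^(5x²/2)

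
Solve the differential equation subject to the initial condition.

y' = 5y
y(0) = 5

General solution: y = Ce^(5x)
Applying IC y(0) = 5:
Particular solution: y = 5e^(5x)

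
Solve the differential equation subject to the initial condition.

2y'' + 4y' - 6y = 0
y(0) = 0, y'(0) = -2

General solution: y = C₁e^x + C₂e^(-3x)
Applying ICs: C₁ = -1/2, C₂ = 1/2
Particular solution: y = -(1/2)e^x + (1/2)e^(-3x)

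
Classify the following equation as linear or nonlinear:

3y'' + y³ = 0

Nonlinear (y³ term)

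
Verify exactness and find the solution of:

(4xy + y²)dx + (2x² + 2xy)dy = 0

Verify exactness: ∂M/∂y = ∂N/∂x ✓
Find F(x,y) such that ∂F/∂x = M, ∂F/∂y = N
Solution: 2x²y + xy² = C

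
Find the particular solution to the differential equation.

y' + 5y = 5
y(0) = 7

General solution: y = 1 + Ce^(-5x)
Applying y(0) = 7: C = 7 - 1 = 6
Particular solution: y = 1 + 6e^(-5x)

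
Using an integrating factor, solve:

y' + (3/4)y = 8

Using integrating factor method:

General solution: y = 32/3 + Ce^(-3x/4)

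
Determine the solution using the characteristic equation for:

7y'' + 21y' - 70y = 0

Characteristic equation: 7r² + 21r - 70 = 0
Divide by 7: r² + 3r - 10 = 0
Roots: r = 2, -5 (distinct real)
General solution: y = C₁e^(2x) + C₂e^(-5x)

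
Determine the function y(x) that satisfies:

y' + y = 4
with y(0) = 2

General solution: y = 4 + Ce^(-x)
Applying y(0) = 2: C = 2 - 4 = -2
Particular solution: y = 4 - 2e^(-x)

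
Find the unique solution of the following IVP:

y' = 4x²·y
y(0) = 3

General solution: y = Ce^(4x³/3)
Applying IC y(0) = 3:
Particular solution: y = 3e^(4x³/3)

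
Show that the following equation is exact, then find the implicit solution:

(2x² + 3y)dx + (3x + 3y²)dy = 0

Verify exactness: ∂M/∂y = ∂N/∂x ✓
Find F(x,y) such that ∂F/∂x = M, ∂F/∂y = N
Solution: 2x³/3 + 3xy + y³ = C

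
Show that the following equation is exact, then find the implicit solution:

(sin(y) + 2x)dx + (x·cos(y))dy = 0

Verify exactness: ∂M/∂y = ∂N/∂x ✓
Find F(x,y) such that ∂F/∂x = M, ∂F/∂y = N
Solution: x·sin(y) + x² = C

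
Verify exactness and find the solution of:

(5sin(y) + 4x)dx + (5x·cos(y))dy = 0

Verify exactness: ∂M/∂y = ∂N/∂x ✓
Find F(x,y) such that ∂F/∂x = M, ∂F/∂y = N
Solution: 5x·sin(y) + 2x² = C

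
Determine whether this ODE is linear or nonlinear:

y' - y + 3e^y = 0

Nonlinear (e^y is nonlinear in y)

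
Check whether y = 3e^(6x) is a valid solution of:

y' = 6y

Verification:
y = 3e^(6x)
y' = 18e^(6x)
6y = 18e^(6x)
y' = 6y ✓

Yes, it is a solution.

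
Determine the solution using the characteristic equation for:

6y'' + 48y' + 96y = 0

Characteristic equation: 6r² + 48r + 96 = 0
Divide by 6: r² + 8r + 16 = 0
Factored: (r + 4)² = 0
Repeated root: r = -4
General solution: y = (C₁ + C₂x)e^(-4x)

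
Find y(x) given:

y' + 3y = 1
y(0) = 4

General solution: y = 1/3 + Ce^(-3x)
Applying y(0) = 4: C = 4 - 1/3 = 11/3
Particular solution: y = 1/3 + (11/3)e^(-3x)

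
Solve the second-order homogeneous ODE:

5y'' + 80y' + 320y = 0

Characteristic equation: 5r² + 80r + 320 = 0
Divide by 5: r² + 16r + 64 = 0
Factored: (r + 8)² = 0
Repeated root: r = -8
General solution: y = (C₁ + C₂x)e^(-8x)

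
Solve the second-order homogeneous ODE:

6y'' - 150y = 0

Characteristic equation: 6r² - 150 = 0
Divide by 6: r² - 25 = 0
Roots: r = 5, -5 (distinct real)
General solution: y = C₁e^(5x) + C₂e^(-5x)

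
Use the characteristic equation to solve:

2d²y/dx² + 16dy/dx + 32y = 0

Characteristic equation: 2r² + 16r + 32 = 0
Divide by 2: r² + 8r + 16 = 0
Factored: (r + 4)² = 0
Repeated root: r = -4
General solution: y = (C₁ + C₂x)e^(-4x)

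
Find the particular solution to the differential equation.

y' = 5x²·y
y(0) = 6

General solution: y = Ce^(5x³/3)
Applying IC y(0) = 6:
Particular solution: y = 6e^(5x³/3)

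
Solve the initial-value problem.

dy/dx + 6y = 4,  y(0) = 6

General solution: y = 2/3 + Ce^(-6x)
Applying y(0) = 6: C = 6 - 2/3 = 16/3
Particular solution: y = 2/3 + (16/3)e^(-6x)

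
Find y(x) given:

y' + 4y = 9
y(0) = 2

General solution: y = 9/4 + Ce^(-4x)
Applying y(0) = 2: C = 2 - 9/4 = -1/4
Particular solution: y = 9/4 - (1/4)e^(-4x)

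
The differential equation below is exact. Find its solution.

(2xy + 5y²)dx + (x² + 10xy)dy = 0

Verify exactness: ∂M/∂y = ∂N/∂x ✓
Find F(x,y) such that ∂F/∂x = M, ∂F/∂y = N
Solution: x²y + 5xy² = C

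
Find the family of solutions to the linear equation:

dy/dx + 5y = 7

Using integrating factor method:

General solution: y = 7/5 + Ce^(-5x)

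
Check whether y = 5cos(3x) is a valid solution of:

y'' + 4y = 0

Verification:
y'' = -45cos(3x)
y'' + 4y ≠ 0 (frequency mismatch: got 9 instead of 4)

No, it is not a solution.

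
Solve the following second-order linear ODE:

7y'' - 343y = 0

Characteristic equation: 7r² - 343 = 0
Divide by 7: r² - 49 = 0
Roots: r = 7, -7 (distinct real)
General solution: y = C₁e^(7x) + C₂e^(-7x)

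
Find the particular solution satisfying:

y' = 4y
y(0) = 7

General solution: y = Ce^(4x)
Applying IC y(0) = 7:
Particular solution: y = 7e^(4x)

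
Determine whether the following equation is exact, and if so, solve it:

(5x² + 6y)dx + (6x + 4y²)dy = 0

Verify exactness: ∂M/∂y = ∂N/∂x ✓
Find F(x,y) such that ∂F/∂x = M, ∂F/∂y = N
Solution: 5x³/3 + 6xy + 4y³/3 = C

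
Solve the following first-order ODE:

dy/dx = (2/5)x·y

Separating variables and integrating:
ln|y| = x^2/5 + C

General solution: y = Ce^(x^2/5)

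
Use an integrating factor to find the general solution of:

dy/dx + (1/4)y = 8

Using integrating factor method:

General solution: y = 32 + Ce^(-x/4)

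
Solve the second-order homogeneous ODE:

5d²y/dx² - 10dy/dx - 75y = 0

Characteristic equation: 5r² - 10r - 75 = 0
Divide by 5: r² - 2r - 15 = 0
Roots: r = 5, -3 (distinct real)
General solution: y = C₁e^(5x) + C₂e^(-3x)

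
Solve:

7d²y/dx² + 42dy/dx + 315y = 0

Characteristic equation: 7r² + 42r + 315 = 0
Divide by 7: r² + 6r + 45 = 0
Roots: r = -3 ± 6i (complex conjugates)
General solution: y = e^(-3x)(C₁cos(6x) + C₂sin(6x))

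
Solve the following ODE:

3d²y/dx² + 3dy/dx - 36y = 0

Characteristic equation: 3r² + 3r - 36 = 0
Divide by 3: r² + r - 12 = 0
Roots: r = 3, -4 (distinct real)
General solution: y = C₁e^(3x) + C₂e^(-4x)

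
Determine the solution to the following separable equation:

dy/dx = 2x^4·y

Separating variables and integrating:
ln|y| = 2x^5/5 + C

General solution: y = Ce^(2x^5/5)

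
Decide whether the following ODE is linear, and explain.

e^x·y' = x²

Linear (y and its derivatives appear to the first power only, no products of y terms)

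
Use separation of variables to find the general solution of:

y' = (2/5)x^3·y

Separating variables and integrating:
ln|y| = x^4/10 + C

General solution: y = Ce^(x^4/10)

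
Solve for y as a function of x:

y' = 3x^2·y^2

Separating variables and integrating:
-1/y = x^3 + C

General solution: y^-1 = -x^3 + C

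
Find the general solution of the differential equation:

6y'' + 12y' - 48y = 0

Characteristic equation: 6r² + 12r - 48 = 0
Divide by 6: r² + 2r - 8 = 0
Roots: r = 2, -4 (distinct real)
General solution: y = C₁e^(2x) + C₂e^(-4x)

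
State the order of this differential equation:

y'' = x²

The order is 2 (highest derivative is of order 2).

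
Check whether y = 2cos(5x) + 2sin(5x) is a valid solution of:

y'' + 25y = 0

Verification:
y'' = -50cos(5x) - 50sin(5x)
y'' + 25y = 0 ✓

Yes, it is a solution.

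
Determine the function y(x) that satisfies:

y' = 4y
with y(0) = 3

General solution: y = Ce^(4x)
Applying IC y(0) = 3:
Particular solution: y = 3e^(4x)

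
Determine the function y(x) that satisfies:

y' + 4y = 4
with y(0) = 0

General solution: y = 1 + Ce^(-4x)
Applying y(0) = 0: C = 0 - 1 = -1
Particular solution: y = 1 - e^(-4x)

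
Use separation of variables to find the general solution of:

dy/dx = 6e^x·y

Separating variables and integrating:
ln|y| = 6e^x + C

General solution: y = Ce^(6e^x)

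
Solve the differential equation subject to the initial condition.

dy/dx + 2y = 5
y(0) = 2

General solution: y = 5/2 + Ce^(-2x)
Applying y(0) = 2: C = 2 - 5/2 = -1/2
Particular solution: y = 5/2 - (1/2)e^(-2x)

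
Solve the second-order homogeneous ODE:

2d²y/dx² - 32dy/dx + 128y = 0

Characteristic equation: 2r² - 32r + 128 = 0
Divide by 2: r² - 16r + 64 = 0
Factored: (r - 8)² = 0
Repeated root: r = 8
General solution: y = (C₁ + C₂x)e^(8x)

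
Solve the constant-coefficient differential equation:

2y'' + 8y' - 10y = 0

Characteristic equation: 2r² + 8r - 10 = 0
Divide by 2: r² + 4r - 5 = 0
Roots: r = 1, -5 (distinct real)
General solution: y = C₁e^x + C₂e^(-5x)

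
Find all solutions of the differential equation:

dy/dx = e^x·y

Separating variables and integrating:
ln|y| = e^x + C

General solution: y = Ce^(e^x)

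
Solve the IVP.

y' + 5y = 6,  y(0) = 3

General solution: y = 6/5 + Ce^(-5x)
Applying y(0) = 3: C = 3 - 6/5 = 9/5
Particular solution: y = 6/5 + (9/5)e^(-5x)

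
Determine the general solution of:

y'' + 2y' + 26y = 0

Characteristic equation: r² + 2r + 26 = 0
Roots: r = -1 ± 5i (complex conjugates)
General solution: y = e^(-x)(C₁cos(5x) + C₂sin(5x))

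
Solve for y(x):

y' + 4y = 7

Using integrating factor method:

General solution: y = 7/4 + Ce^(-4x)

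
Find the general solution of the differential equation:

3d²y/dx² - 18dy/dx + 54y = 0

Characteristic equation: 3r² - 18r + 54 = 0
Divide by 3: r² - 6r + 18 = 0
Roots: r = 3 ± 3i (complex conjugates)
General solution: y = e^(3x)(C₁cos(3x) + C₂sin(3x))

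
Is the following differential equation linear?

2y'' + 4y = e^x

Yes. Linear (y and its derivatives appear to the first power only, no products of y terms)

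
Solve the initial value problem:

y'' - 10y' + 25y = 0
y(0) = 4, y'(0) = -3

General solution: y = (C₁ + C₂x)e^(5x)
Repeated root r = 5
Applying ICs: C₁ = 4, C₂ = -23
Particular solution: y = (4 - 23x)e^(5x)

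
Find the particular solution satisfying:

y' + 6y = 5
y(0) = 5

General solution: y = 5/6 + Ce^(-6x)
Applying y(0) = 5: C = 5 - 5/6 = 25/6
Particular solution: y = 5/6 + (25/6)e^(-6x)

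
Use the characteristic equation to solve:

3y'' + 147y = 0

Characteristic equation: 3r² + 147 = 0
Divide by 3: r² + 49 = 0
Roots: r = ±7i (complex conjugates)
General solution: y = C₁cos(7x) + C₂sin(7x)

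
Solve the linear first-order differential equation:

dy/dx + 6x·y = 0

Using integrating factor method:

General solution: y = Ce^(-3x^2)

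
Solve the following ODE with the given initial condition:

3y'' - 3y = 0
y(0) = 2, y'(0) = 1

General solution: y = C₁e^x + C₂e^(-x)
Applying ICs: C₁ = 3/2, C₂ = 1/2
Particular solution: y = (3/2)e^x + (1/2)e^(-x)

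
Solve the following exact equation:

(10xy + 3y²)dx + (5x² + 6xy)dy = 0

Verify exactness: ∂M/∂y = ∂N/∂x ✓
Find F(x,y) such that ∂F/∂x = M, ∂F/∂y = N
Solution: 5x²y + 3xy² = C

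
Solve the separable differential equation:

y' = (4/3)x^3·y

Separating variables and integrating:
ln|y| = x^4/3 + C

General solution: y = Ce^(x^4/3)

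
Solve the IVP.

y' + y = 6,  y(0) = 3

General solution: y = 6 + Ce^(-x)
Applying y(0) = 3: C = 3 - 6 = -3
Particular solution: y = 6 - 3e^(-x)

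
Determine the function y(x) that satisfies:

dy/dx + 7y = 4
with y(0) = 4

General solution: y = 4/7 + Ce^(-7x)
Applying y(0) = 4: C = 4 - 4/7 = 24/7
Particular solution: y = 4/7 + (24/7)e^(-7x)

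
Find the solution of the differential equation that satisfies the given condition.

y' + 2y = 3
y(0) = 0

General solution: y = 3/2 + Ce^(-2x)
Applying y(0) = 0: C = 0 - 3/2 = -3/2
Particular solution: y = 3/2 - (3/2)e^(-2x)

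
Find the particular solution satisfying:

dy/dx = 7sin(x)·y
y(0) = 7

General solution: y = Ce^(-7cos(x))
Applying IC y(0) = 7:
Particular solution: y = 7e^(7(1-cos(x)))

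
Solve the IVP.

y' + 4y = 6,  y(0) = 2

General solution: y = 3/2 + Ce^(-4x)
Applying y(0) = 2: C = 2 - 3/2 = 1/2
Particular solution: y = 3/2 + (1/2)e^(-4x)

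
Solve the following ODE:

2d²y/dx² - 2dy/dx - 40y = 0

Characteristic equation: 2r² - 2r - 40 = 0
Divide by 2: r² - r - 20 = 0
Roots: r = 5, -4 (distinct real)
General solution: y = C₁e^(5x) + C₂e^(-4x)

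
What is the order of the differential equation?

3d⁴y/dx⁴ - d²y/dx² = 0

The order is 4 (highest derivative is of order 4).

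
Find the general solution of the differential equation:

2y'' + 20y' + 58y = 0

Characteristic equation: 2r² + 20r + 58 = 0
Divide by 2: r² + 10r + 29 = 0
Roots: r = -5 ± 2i (complex conjugates)
General solution: y = e^(-5x)(C₁cos(2x) + C₂sin(2x))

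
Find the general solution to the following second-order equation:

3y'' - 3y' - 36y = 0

Characteristic equation: 3r² - 3r - 36 = 0
Divide by 3: r² - r - 12 = 0
Roots: r = 4, -3 (distinct real)
General solution: y = C₁e^(4x) + C₂e^(-3x)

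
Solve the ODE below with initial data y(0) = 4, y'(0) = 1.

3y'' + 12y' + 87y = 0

General solution: y = e^(-2x)(C₁cos(5x) + C₂sin(5x))
Complex roots r = -2 ± 5i
Applying ICs: C₁ = 4, C₂ = 9/5
Particular solution: y = e^(-2x)(4cos(5x) + (9/5)sin(5x))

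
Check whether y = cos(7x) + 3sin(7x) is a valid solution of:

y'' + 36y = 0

Verification:
y'' = -49cos(7x) - 147sin(7x)
y'' + 36y ≠ 0 (frequency mismatch: got 49 instead of 36)

No, it is not a solution.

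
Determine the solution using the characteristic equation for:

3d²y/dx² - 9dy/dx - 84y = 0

Characteristic equation: 3r² - 9r - 84 = 0
Divide by 3: r² - 3r - 28 = 0
Roots: r = 7, -4 (distinct real)
General solution: y = C₁e^(7x) + C₂e^(-4x)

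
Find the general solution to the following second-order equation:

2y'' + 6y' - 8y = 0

Characteristic equation: 2r² + 6r - 8 = 0
Divide by 2: r² + 3r - 4 = 0
Roots: r = 1, -4 (distinct real)
General solution: y = C₁e^x + C₂e^(-4x)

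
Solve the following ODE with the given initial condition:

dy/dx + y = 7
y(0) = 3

General solution: y = 7 + Ce^(-x)
Applying y(0) = 3: C = 3 - 7 = -4
Particular solution: y = 7 - 4e^(-x)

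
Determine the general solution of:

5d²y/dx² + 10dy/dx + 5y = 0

Characteristic equation: 5r² + 10r + 5 = 0
Divide by 5: r² + 2r + 1 = 0
Factored: (r + 1)² = 0
Repeated root: r = -1
General solution: y = (C₁ + C₂x)e^(-x)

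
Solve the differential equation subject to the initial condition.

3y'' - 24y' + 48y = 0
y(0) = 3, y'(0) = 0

General solution: y = (C₁ + C₂x)e^(4x)
Repeated root r = 4
Applying ICs: C₁ = 3, C₂ = -12
Particular solution: y = (3 - 12x)e^(4x)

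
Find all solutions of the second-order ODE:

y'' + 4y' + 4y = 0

Characteristic equation: r² + 4r + 4 = 0
Factored: (r + 2)² = 0
Repeated root: r = -2
General solution: y = (C₁ + C₂x)e^(-2x)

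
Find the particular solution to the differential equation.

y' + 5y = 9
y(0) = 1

General solution: y = 9/5 + Ce^(-5x)
Applying y(0) = 1: C = 1 - 9/5 = -4/5
Particular solution: y = 9/5 - (4/5)e^(-5x)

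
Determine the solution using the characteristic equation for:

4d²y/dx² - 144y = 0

Characteristic equation: 4r² - 144 = 0
Divide by 4: r² - 36 = 0
Roots: r = 6, -6 (distinct real)
General solution: y = C₁e^(6x) + C₂e^(-6x)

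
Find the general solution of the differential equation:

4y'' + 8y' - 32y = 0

Characteristic equation: 4r² + 8r - 32 = 0
Divide by 4: r² + 2r - 8 = 0
Roots: r = 2, -4 (distinct real)
General solution: y = C₁e^(2x) + C₂e^(-4x)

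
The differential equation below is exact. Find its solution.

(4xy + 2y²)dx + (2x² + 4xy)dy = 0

Verify exactness: ∂M/∂y = ∂N/∂x ✓
Find F(x,y) such that ∂F/∂x = M, ∂F/∂y = N
Solution: 2x²y + 2xy² = C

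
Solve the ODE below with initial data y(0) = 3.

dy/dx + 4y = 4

General solution: y = 1 + Ce^(-4x)
Applying y(0) = 3: C = 3 - 1 = 2
Particular solution: y = 1 + 2e^(-4x)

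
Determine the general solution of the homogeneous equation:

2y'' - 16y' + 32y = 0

Characteristic equation: 2r² - 16r + 32 = 0
Divide by 2: r² - 8r + 16 = 0
Factored: (r - 4)² = 0
Repeated root: r = 4
General solution: y = (C₁ + C₂x)e^(4x)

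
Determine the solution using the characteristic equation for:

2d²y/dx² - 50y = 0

Characteristic equation: 2r² - 50 = 0
Divide by 2: r² - 25 = 0
Roots: r = 5, -5 (distinct real)
General solution: y = C₁e^(5x) + C₂e^(-5x)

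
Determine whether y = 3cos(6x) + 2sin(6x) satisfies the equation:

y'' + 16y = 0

Verification:
y'' = -108cos(6x) - 72sin(6x)
y'' + 16y ≠ 0 (frequency mismatch: got 36 instead of 16)

No, it is not a solution.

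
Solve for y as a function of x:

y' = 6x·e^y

Separating variables and integrating:
-e^(-y) = 3x² + C

General solution: y = -ln(C - 3x²)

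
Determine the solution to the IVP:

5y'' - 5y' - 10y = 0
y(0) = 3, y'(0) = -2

General solution: y = C₁e^(2x) + C₂e^(-x)
Applying ICs: C₁ = 1/3, C₂ = 8/3
Particular solution: y = (1/3)e^(2x) + (8/3)e^(-x)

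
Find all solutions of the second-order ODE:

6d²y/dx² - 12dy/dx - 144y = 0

Characteristic equation: 6r² - 12r - 144 = 0
Divide by 6: r² - 2r - 24 = 0
Roots: r = 6, -4 (distinct real)
General solution: y = C₁e^(6x) + C₂e^(-4x)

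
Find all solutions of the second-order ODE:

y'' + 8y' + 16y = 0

Characteristic equation: r² + 8r + 16 = 0
Factored: (r + 4)² = 0
Repeated root: r = -4
General solution: y = (C₁ + C₂x)e^(-4x)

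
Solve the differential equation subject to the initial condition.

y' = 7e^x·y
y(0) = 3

General solution: y = Ce^(7e^x)
Applying IC y(0) = 3:
Particular solution: y = 3e^(7(e^x - 1))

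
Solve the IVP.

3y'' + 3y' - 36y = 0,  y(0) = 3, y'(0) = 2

General solution: y = C₁e^(3x) + C₂e^(-4x)
Applying ICs: C₁ = 2, C₂ = 1
Particular solution: y = 2e^(3x) + e^(-4x)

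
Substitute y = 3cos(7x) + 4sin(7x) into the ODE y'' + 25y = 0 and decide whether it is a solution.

Verification:
y'' = -147cos(7x) - 196sin(7x)
y'' + 25y ≠ 0 (frequency mismatch: got 49 instead of 25)

No, it is not a solution.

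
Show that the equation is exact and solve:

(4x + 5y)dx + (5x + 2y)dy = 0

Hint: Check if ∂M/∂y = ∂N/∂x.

Verify exactness: ∂M/∂y = ∂N/∂x ✓
Find F(x,y) such that ∂F/∂x = M, ∂F/∂y = N
Solution: 2x² + 5xy + y² = C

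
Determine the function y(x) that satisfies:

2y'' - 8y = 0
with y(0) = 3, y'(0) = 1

General solution: y = C₁e^(2x) + C₂e^(-2x)
Applying ICs: C₁ = 7/4, C₂ = 5/4
Particular solution: y = (7/4)e^(2x) + (5/4)e^(-2x)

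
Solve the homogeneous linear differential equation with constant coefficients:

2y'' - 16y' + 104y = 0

Characteristic equation: 2r² - 16r + 104 = 0
Divide by 2: r² - 8r + 52 = 0
Roots: r = 4 ± 6i (complex conjugates)
General solution: y = e^(4x)(C₁cos(6x) + C₂sin(6x))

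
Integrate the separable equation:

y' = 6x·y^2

Separating variables and integrating:
-1/y = 3x^2 + C

General solution: y^-1 = -3x^2 + C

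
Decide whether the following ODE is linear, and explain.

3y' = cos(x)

Linear (y and its derivatives appear to the first power only, no products of y terms)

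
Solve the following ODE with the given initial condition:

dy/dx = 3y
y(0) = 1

General solution: y = Ce^(3x)
Applying IC y(0) = 1:
Particular solution: y = e^(3x)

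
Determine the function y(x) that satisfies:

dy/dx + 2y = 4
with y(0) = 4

General solution: y = 2 + Ce^(-2x)
Applying y(0) = 4: C = 4 - 2 = 2
Particular solution: y = 2 + 2e^(-2x)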